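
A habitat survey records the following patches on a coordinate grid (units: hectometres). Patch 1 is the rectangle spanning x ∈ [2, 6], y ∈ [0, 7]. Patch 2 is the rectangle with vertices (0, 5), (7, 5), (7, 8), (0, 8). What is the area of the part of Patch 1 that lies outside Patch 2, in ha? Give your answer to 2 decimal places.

20.00

|Patch 1∩Patch 2|: x∈[2,6], y∈[5,7] → 4·2 = 8.
|Patch 1| = 28.
|Patch 1 ∖ Patch 2| = |Patch 1| − |Patch 1∩Patch 2| = 28 − 8 = 20.00.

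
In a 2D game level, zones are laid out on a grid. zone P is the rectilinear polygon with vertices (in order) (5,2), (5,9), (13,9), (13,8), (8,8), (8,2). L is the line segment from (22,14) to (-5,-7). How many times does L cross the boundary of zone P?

The segment meets the boundary at (6.571,2), (8,3.111).

2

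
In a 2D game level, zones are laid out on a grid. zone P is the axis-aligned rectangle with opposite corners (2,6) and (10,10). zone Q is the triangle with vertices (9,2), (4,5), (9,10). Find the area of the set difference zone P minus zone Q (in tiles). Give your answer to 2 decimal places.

24.00

|zone P| = 32, |zone P∩zone Q| = 8.
|zone P ∖ zone Q| = |zone P| − |zone P∩zone Q| = 32 − 8 = 24.00.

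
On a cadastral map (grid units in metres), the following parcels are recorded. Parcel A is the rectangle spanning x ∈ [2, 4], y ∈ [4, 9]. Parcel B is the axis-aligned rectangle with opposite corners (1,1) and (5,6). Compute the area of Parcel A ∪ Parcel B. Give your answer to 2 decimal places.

By inclusion–exclusion:
Individual areas: |Parcel A| = 10, |Parcel B| = 20.
|Parcel A∩Parcel B|: x∈[2,4], y∈[4,6] → 2·2 = 4.
|Parcel A ∪ Parcel B| = 30 − 4 = 26.00.

26.00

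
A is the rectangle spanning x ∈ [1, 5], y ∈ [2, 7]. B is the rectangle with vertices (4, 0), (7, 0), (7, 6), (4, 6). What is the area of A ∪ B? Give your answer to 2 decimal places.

By inclusion–exclusion:
Individual areas: |A| = 20, |B| = 18.
|A∩B|: x∈[4,5], y∈[2,6] → 1·4 = 4.
|A ∪ B| = 38 − 4 = 34.00.

34.00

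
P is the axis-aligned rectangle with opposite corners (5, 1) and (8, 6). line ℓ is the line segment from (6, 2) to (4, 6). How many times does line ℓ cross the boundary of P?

1

The segment meets the boundary at (5,4).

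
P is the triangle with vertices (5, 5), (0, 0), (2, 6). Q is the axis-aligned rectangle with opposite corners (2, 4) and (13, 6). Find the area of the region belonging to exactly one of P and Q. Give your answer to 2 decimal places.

|P| = 10, |Q| = 22, |P∩Q| = 4.
|P △ Q| = |P| + |Q| − 2·|P∩Q| = 10 + 22 − 8 = 24.00.

24.00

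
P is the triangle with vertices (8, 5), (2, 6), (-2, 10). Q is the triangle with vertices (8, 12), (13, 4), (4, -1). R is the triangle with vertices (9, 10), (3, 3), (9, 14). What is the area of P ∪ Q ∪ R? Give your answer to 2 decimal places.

64.94

By inclusion–exclusion:
Individual areas: |P| = 10, |Q| = 48.5, |R| = 12.
|P∩Q| = 0.6374.
|P∩R| = 0.7322.
|Q∩R| = 4.19.
|P∩Q∩R| = 0.
|P ∪ Q ∪ R| = 70.5 − 5.5596 + 0 = 64.94.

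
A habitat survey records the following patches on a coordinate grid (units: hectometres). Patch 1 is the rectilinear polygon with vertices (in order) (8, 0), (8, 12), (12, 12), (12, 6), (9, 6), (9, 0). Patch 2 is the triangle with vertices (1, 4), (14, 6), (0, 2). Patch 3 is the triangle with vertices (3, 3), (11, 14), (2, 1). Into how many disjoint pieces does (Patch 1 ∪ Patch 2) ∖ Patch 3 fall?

3

(Patch 1 ∪ Patch 2) ∖ Patch 3 splits into 3 disjoint pieces (area 34.0966, area 4.7162, area 1.642).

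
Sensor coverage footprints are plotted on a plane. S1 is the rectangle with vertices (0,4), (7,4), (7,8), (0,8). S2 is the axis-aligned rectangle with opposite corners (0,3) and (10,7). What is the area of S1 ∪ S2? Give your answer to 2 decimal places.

By inclusion–exclusion:
Individual areas: |S1| = 28, |S2| = 40.
|S1∩S2|: x∈[0,7], y∈[4,7] → 7·3 = 21.
|S1 ∪ S2| = 68 − 21 = 47.00.

47.00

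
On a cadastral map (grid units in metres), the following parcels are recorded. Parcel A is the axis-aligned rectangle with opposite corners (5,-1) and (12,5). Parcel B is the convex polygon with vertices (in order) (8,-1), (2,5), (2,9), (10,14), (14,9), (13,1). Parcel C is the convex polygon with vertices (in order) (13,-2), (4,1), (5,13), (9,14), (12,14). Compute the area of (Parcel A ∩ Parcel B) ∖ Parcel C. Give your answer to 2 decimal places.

|Parcel A ∩ Parcel B| = 34.3.
|(Parcel A ∩ Parcel B) ∩ Parcel C| = 33.6636.
|(Parcel A ∩ Parcel B) ∖ Parcel C| = 34.3 − 33.6636 = 0.64.

0.64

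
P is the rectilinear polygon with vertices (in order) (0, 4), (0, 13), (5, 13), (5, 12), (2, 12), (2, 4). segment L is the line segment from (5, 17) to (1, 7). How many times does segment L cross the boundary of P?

The segment meets the boundary at (2,9.5), (3,12), (3.4,13).

3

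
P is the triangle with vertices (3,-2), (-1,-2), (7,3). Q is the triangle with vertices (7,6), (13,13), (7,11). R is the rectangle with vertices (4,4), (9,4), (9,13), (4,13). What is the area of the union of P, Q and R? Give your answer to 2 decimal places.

61.67

By inclusion–exclusion:
Individual areas: |P| = 10, |Q| = 15, |R| = 45.
|P∩Q| = 0.
|P∩R| = 0.
|Q∩R| = 8.3333.
|P∩Q∩R| = 0.
|P ∪ Q ∪ R| = 70 − 8.3333 + 0 = 61.67.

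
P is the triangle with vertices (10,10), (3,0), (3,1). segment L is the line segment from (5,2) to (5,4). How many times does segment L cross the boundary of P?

2

The segment meets the boundary at (5,3.571), (5,2.857).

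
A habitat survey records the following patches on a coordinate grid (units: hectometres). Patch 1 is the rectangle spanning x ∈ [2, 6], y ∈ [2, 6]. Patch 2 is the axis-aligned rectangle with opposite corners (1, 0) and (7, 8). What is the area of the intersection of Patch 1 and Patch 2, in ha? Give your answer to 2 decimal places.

|Patch 1∩Patch 2|: x∈[2,6], y∈[2,6] → 4·4 = 16.

16.00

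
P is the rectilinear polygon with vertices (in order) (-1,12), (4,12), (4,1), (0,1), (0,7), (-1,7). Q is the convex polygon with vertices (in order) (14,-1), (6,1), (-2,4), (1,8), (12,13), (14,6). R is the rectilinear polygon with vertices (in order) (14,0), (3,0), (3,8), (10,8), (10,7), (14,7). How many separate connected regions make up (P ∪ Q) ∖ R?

2

(P ∪ Q) ∖ R splits into 2 disjoint pieces (area 78.0141, area 2).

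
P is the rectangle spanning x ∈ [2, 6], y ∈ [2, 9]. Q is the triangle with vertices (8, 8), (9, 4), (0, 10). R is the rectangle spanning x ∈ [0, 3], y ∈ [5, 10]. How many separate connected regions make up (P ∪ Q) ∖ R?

(P ∪ Q) ∖ R is a single connected region.

1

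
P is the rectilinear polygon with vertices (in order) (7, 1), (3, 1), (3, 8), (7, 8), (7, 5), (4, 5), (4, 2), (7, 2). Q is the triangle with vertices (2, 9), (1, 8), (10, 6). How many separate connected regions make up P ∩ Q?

1

P ∩ Q is a single connected region.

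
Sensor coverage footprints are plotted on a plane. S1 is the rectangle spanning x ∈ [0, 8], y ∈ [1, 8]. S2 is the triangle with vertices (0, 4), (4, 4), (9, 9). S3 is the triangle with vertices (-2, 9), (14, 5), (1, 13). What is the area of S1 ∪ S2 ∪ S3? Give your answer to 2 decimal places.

89.60

By inclusion–exclusion:
Individual areas: |S1| = 56, |S2| = 10, |S3| = 38.
|S1∩S2| = 9.6.
|S1∩S3| = 4.5.
|S2∩S3| = 1.5689.
|S1∩S2∩S3| = 1.269.
|S1 ∪ S2 ∪ S3| = 104 − 15.6689 + 1.269 = 89.60.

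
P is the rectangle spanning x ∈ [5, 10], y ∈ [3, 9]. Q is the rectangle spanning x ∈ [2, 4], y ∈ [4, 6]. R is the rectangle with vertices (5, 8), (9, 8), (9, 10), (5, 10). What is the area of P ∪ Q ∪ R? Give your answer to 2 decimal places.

By inclusion–exclusion:
Individual areas: |P| = 30, |Q| = 4, |R| = 8.
|P∩Q| = 0 (no overlap).
|P∩R|: x∈[5,9], y∈[8,9] → 4·1 = 4.
|Q∩R| = 0 (no overlap).
|P∩Q∩R| = 0.
|P ∪ Q ∪ R| = 42 − 4 + 0 = 38.00.

38.00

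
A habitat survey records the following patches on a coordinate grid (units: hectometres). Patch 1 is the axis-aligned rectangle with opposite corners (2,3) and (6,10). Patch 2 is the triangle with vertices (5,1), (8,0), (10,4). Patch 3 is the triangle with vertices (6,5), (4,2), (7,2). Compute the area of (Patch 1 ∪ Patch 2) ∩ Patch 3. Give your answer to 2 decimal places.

|Patch 1 ∪ Patch 2| = 35.
|(Patch 1 ∪ Patch 2) ∩ Patch 3| = 1.36.

1.36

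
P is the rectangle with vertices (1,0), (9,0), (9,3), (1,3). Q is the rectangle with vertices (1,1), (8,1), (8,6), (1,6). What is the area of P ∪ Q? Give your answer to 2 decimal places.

By inclusion–exclusion:
Individual areas: |P| = 24, |Q| = 35.
|P∩Q|: x∈[1,8], y∈[1,3] → 7·2 = 14.
|P ∪ Q| = 59 − 14 = 45.00.

45.00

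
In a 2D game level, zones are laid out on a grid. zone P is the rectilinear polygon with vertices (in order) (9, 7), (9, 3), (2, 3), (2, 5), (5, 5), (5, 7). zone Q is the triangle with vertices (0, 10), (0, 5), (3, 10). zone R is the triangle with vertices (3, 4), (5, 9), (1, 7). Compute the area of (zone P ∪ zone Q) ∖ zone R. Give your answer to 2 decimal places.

28.94

|zone P ∪ zone Q| = 29.5.
|(zone P ∪ zone Q) ∩ zone R| = 0.5634.
|(zone P ∪ zone Q) ∖ zone R| = 29.5 − 0.5634 = 28.94.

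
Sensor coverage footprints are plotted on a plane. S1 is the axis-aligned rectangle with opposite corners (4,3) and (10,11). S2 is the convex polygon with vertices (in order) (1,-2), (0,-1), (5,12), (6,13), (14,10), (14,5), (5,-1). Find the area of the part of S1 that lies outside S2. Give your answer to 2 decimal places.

|S1| = 48, |S1∩S2| = 47.5077.
|S1 ∖ S2| = |S1| − |S1∩S2| = 48 − 47.5077 = 0.49.

0.49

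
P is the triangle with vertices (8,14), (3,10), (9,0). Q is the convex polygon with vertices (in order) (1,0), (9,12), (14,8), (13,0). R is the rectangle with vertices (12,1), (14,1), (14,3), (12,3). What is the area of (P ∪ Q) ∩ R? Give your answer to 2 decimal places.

2.50

The region (P ∪ Q) ∩ R is the polygon with vertices (13.125,1), (12,1), (12,3), (13.375,3).
By the shoelace formula its area is 2.50.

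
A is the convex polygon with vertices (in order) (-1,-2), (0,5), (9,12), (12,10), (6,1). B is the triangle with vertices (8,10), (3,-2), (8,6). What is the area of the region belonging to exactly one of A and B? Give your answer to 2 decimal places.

|A| = 81.5, |B| = 10, |A∩B| = 9.491.
|A △ B| = |A| + |B| − 2·|A∩B| = 81.5 + 10 − 18.982 = 72.52.

72.52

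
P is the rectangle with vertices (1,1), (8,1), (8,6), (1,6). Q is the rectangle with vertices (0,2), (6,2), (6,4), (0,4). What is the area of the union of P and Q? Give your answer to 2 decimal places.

37.00

By inclusion–exclusion:
Individual areas: |P| = 35, |Q| = 12.
|P∩Q|: x∈[1,6], y∈[2,4] → 5·2 = 10.
|P ∪ Q| = 47 − 10 = 37.00.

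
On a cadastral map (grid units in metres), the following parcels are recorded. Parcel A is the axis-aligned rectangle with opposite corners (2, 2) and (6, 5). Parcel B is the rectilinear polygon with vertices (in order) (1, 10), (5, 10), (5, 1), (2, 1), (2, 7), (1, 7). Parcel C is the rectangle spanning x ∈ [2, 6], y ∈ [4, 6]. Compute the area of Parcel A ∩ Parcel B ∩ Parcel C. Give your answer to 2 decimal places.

The intersection is the polygon with vertices (5,4), (2,4), (2,5), (5,5).
By the shoelace formula its area is 3.00.

3.00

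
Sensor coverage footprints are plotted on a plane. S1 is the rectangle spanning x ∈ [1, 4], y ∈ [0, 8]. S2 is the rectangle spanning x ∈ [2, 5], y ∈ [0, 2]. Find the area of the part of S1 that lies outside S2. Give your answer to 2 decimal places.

|S1∩S2|: x∈[2,4], y∈[0,2] → 2·2 = 4.
|S1| = 24.
|S1 ∖ S2| = |S1| − |S1∩S2| = 24 − 4 = 20.00.

20.00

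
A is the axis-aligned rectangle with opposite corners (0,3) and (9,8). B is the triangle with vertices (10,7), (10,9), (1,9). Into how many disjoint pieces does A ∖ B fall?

1

A ∖ B is a single connected region.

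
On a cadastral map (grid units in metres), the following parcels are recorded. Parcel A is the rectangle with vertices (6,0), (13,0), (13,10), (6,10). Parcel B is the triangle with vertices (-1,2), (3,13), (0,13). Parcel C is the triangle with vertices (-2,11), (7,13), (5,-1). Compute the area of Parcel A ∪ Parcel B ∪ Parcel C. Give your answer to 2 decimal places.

By inclusion–exclusion:
Individual areas: |Parcel A| = 70, |Parcel B| = 16.5, |Parcel C| = 61.
|Parcel A∩Parcel B| = 0.
|Parcel A∩Parcel C| = 1.1429.
|Parcel B∩Parcel C| = 9.0197.
|Parcel A∩Parcel B∩Parcel C| = 0.
|Parcel A ∪ Parcel B ∪ Parcel C| = 147.5 − 10.1626 + 0 = 137.34.

137.34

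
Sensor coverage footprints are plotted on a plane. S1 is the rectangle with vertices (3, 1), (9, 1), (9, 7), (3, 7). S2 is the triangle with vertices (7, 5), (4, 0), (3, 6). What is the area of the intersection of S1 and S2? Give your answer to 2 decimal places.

11.12

The intersection is the polygon with vertices (3.833,1), (3,6), (7,5), (4.6,1).
By the shoelace formula its area is 11.12.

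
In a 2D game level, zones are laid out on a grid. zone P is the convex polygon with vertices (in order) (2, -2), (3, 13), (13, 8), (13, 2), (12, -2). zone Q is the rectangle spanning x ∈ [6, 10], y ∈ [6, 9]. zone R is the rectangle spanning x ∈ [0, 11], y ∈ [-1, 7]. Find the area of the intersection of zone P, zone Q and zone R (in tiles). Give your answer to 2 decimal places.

The intersection is the polygon with vertices (6,7), (10,7), (10,6), (6,6).
By the shoelace formula its area is 4.00.

4.00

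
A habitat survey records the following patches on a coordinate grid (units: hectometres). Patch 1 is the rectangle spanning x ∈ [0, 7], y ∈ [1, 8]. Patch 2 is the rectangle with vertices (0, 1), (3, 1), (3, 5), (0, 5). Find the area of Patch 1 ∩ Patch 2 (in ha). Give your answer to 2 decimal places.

12.00

|Patch 1∩Patch 2|: x∈[0,3], y∈[1,5] → 3·4 = 12.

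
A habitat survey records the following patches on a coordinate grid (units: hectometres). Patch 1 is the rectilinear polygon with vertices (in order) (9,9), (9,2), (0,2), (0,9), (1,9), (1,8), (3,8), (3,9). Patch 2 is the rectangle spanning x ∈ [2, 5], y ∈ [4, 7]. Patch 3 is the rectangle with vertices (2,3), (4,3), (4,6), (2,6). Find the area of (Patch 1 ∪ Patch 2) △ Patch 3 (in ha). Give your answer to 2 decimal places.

|Patch 1 ∪ Patch 2| = 61.
|(Patch 1 ∪ Patch 2) ∩ Patch 3| = 6.
|(Patch 1 ∪ Patch 2) △ Patch 3| = 61 + 6 − 12 = 55.00.

55.00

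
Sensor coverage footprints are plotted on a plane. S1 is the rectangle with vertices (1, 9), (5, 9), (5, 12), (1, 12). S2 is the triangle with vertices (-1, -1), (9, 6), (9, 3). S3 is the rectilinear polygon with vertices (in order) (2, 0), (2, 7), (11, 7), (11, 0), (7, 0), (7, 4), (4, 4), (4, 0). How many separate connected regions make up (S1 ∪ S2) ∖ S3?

3

(S1 ∪ S2) ∖ S3 splits into 3 disjoint pieces (area 12, area 1.35, area 5.5929).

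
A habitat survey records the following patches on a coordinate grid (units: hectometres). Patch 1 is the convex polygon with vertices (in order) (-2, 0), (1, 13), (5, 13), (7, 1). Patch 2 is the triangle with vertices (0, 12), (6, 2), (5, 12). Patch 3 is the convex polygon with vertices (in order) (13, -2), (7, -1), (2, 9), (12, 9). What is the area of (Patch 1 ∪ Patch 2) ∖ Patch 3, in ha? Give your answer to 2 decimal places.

|Patch 1 ∪ Patch 2| = 81.3561.
|(Patch 1 ∪ Patch 2) ∩ Patch 3| = 18.7193.
|(Patch 1 ∪ Patch 2) ∖ Patch 3| = 81.3561 − 18.7193 = 62.64.

62.64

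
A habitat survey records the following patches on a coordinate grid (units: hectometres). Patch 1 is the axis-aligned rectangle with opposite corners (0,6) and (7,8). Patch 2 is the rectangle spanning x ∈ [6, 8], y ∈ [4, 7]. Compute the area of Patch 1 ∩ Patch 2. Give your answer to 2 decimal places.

1.00

|Patch 1∩Patch 2|: x∈[6,7], y∈[6,7] → 1·1 = 1.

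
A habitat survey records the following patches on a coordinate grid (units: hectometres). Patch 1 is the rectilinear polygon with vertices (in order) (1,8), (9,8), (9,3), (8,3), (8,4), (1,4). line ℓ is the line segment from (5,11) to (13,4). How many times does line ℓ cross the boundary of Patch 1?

2

The segment meets the boundary at (9,7.5), (8.429,8).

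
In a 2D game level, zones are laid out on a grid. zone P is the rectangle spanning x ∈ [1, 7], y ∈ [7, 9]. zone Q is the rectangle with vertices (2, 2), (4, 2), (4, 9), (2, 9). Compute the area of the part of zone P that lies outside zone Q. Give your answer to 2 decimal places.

|zone P∩zone Q|: x∈[2,4], y∈[7,9] → 2·2 = 4.
|zone P| = 12.
|zone P ∖ zone Q| = |zone P| − |zone P∩zone Q| = 12 − 4 = 8.00.

8.00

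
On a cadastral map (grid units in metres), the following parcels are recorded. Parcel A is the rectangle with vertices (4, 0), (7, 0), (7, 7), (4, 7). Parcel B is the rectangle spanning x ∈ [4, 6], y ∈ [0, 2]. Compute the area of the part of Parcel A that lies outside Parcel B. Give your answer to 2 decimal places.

|Parcel A∩Parcel B|: x∈[4,6], y∈[0,2] → 2·2 = 4.
|Parcel A| = 21.
|Parcel A ∖ Parcel B| = |Parcel A| − |Parcel A∩Parcel B| = 21 − 4 = 17.00.

17.00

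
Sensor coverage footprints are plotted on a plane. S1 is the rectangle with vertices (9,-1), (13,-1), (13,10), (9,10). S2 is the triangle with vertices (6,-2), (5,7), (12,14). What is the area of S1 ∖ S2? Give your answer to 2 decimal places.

|S1| = 44, |S1∩S2| = 3.
|S1 ∖ S2| = |S1| − |S1∩S2| = 44 − 3 = 41.00.

41.00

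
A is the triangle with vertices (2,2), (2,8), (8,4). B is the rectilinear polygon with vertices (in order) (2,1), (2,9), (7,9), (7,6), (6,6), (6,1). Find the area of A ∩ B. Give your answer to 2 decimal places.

The intersection is the polygon with vertices (2,8), (6,5.333), (6,3.333), (2,2).
By the shoelace formula its area is 16.00.

16.00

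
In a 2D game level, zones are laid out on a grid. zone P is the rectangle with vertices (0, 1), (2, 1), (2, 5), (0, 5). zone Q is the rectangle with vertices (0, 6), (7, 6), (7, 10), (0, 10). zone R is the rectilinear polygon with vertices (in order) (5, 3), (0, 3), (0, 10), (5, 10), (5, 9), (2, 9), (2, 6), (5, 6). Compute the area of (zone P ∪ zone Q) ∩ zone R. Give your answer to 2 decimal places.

|zone P ∪ zone Q| = 36.
|(zone P ∪ zone Q) ∩ zone R| = 15.00.

15.00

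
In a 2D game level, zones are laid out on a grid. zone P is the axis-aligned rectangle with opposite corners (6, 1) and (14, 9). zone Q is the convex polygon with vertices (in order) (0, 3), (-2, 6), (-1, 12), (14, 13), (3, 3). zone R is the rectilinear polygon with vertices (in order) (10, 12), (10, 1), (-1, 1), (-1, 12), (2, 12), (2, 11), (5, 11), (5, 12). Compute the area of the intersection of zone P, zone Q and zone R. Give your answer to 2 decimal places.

5.89

The intersection is the polygon with vertices (9.6,9), (6,5.727), (6,9).
By the shoelace formula its area is 5.89.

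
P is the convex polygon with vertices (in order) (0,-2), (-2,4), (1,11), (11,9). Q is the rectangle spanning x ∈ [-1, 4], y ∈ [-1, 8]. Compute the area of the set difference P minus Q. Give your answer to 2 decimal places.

|P| = 82, |P∩Q| = 39.2381.
|P ∖ Q| = |P| − |P∩Q| = 82 − 39.2381 = 42.76.

42.76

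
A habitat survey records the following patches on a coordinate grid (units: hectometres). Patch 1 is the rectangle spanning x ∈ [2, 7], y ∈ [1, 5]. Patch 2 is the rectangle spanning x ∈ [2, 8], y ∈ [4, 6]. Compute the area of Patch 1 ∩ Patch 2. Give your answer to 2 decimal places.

5.00

|Patch 1∩Patch 2|: x∈[2,7], y∈[4,5] → 5·1 = 5.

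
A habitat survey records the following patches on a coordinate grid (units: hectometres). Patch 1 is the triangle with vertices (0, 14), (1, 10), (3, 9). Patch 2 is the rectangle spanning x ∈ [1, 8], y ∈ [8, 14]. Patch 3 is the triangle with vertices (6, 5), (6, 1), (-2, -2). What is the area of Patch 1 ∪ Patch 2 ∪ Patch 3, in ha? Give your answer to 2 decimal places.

By inclusion–exclusion:
Individual areas: |Patch 1| = 3.5, |Patch 2| = 42, |Patch 3| = 16.
|Patch 1∩Patch 2| = 2.3333.
|Patch 1∩Patch 3| = 0.
|Patch 2∩Patch 3| = 0.
|Patch 1∩Patch 2∩Patch 3| = 0.
|Patch 1 ∪ Patch 2 ∪ Patch 3| = 61.5 − 2.3333 + 0 = 59.17.

59.17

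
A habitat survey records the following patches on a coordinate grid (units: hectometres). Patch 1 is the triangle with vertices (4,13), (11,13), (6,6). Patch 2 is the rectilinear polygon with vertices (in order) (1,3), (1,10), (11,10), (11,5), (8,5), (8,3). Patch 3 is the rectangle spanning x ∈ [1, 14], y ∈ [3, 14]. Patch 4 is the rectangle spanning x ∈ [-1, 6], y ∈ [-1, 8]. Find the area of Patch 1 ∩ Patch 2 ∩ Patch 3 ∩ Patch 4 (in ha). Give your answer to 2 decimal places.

0.57

The intersection is the polygon with vertices (5.429,8), (6,8), (6,6).
By the shoelace formula its area is 0.57.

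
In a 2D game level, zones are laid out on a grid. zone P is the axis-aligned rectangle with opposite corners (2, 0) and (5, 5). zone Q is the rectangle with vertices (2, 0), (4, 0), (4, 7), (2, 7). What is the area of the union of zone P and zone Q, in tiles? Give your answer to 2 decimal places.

By inclusion–exclusion:
Individual areas: |zone P| = 15, |zone Q| = 14.
|zone P∩zone Q|: x∈[2,4], y∈[0,5] → 2·5 = 10.
|zone P ∪ zone Q| = 29 − 10 = 19.00.

19.00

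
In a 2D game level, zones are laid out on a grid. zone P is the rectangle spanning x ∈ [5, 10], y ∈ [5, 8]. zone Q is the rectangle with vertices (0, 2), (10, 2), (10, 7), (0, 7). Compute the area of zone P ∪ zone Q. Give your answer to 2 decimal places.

55.00

By inclusion–exclusion:
Individual areas: |zone P| = 15, |zone Q| = 50.
|zone P∩zone Q|: x∈[5,10], y∈[5,7] → 5·2 = 10.
|zone P ∪ zone Q| = 65 − 10 = 55.00.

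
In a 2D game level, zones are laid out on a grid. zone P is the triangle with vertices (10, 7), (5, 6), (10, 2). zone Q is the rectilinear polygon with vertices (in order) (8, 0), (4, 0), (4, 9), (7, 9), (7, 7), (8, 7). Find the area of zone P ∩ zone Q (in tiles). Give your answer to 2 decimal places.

The intersection is the polygon with vertices (5,6), (8,6.6), (8,3.6).
By the shoelace formula its area is 4.50.

4.50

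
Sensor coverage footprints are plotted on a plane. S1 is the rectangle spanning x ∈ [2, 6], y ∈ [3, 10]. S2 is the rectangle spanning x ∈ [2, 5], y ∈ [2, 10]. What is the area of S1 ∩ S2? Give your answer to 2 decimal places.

21.00

|S1∩S2|: x∈[2,5], y∈[3,10] → 3·7 = 21.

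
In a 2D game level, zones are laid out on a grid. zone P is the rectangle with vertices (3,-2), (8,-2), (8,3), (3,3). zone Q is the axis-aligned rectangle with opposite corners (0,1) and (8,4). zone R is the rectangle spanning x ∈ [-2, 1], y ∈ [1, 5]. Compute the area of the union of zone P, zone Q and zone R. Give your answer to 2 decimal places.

48.00

By inclusion–exclusion:
Individual areas: |zone P| = 25, |zone Q| = 24, |zone R| = 12.
|zone P∩zone Q|: x∈[3,8], y∈[1,3] → 5·2 = 10.
|zone P∩zone R| = 0 (no overlap).
|zone Q∩zone R|: x∈[0,1], y∈[1,4] → 1·3 = 3.
|zone P∩zone Q∩zone R| = 0.
|zone P ∪ zone Q ∪ zone R| = 61 − 13 + 0 = 48.00.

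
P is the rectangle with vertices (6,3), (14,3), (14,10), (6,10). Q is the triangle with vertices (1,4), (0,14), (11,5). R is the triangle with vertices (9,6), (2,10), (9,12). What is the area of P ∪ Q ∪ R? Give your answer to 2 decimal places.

101.64

By inclusion–exclusion:
Individual areas: |P| = 56, |Q| = 50.5, |R| = 21.
|P∩Q| = 11.4773.
|P∩R| = 9.4286.
|Q∩R| = 7.9695.
|P∩Q∩R| = 3.0195.
|P ∪ Q ∪ R| = 127.5 − 28.8754 + 3.0195 = 101.64.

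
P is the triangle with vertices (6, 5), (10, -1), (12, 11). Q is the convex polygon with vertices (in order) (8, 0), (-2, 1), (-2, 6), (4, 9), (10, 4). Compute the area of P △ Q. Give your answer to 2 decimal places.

85.78

|P| = 30, |Q| = 75, |P∩Q| = 9.6104.
|P △ Q| = |P| + |Q| − 2·|P∩Q| = 30 + 75 − 19.2208 = 85.78.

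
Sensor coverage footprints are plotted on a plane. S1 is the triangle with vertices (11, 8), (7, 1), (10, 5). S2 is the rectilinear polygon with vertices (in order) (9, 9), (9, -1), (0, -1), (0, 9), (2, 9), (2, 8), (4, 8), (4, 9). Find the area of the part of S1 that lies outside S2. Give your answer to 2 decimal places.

|S1| = 2.5, |S1∩S2| = 0.8333.
|S1 ∖ S2| = |S1| − |S1∩S2| = 2.5 − 0.8333 = 1.67.

1.67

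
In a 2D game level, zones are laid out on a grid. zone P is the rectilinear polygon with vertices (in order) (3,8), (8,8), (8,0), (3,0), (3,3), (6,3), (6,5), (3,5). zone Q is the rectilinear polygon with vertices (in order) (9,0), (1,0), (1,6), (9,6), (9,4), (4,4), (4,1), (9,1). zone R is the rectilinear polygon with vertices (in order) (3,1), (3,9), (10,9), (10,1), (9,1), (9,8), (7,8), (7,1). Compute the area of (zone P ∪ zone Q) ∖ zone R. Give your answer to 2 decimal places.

27.00

|zone P ∪ zone Q| = 53.
|(zone P ∪ zone Q) ∩ zone R| = 26.
|(zone P ∪ zone Q) ∖ zone R| = 53 − 26 = 27.00.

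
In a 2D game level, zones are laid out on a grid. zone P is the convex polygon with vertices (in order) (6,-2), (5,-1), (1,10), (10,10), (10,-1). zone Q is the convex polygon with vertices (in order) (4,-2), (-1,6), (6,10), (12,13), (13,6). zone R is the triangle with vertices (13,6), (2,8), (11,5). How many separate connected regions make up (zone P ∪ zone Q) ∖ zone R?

1

(zone P ∪ zone Q) ∖ zone R is a single connected region.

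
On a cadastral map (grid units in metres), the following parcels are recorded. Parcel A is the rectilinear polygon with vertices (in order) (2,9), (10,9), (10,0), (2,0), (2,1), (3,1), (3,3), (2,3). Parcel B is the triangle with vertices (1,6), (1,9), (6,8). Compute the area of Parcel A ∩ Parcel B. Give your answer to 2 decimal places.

The intersection is the polygon with vertices (2,8.8), (6,8), (2,6.4).
By the shoelace formula its area is 4.80.

4.80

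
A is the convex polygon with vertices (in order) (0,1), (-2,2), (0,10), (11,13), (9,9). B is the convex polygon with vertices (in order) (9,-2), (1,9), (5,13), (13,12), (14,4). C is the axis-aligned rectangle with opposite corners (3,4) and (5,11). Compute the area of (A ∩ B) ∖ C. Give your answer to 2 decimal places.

26.60

|A ∩ B| = 37.9513.
|(A ∩ B) ∩ C| = 11.3544.
|(A ∩ B) ∖ C| = 37.9513 − 11.3544 = 26.60.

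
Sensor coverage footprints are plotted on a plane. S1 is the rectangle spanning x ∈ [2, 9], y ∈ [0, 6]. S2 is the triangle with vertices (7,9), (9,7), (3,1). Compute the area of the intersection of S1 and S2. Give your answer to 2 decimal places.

The intersection is the polygon with vertices (8,6), (3,1), (5.5,6).
By the shoelace formula its area is 6.25.

6.25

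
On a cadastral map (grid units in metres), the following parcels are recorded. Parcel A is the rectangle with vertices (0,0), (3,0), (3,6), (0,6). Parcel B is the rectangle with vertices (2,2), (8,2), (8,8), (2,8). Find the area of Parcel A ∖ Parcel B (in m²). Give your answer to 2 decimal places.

|Parcel A∩Parcel B|: x∈[2,3], y∈[2,6] → 1·4 = 4.
|Parcel A| = 18.
|Parcel A ∖ Parcel B| = |Parcel A| − |Parcel A∩Parcel B| = 18 − 4 = 14.00.

14.00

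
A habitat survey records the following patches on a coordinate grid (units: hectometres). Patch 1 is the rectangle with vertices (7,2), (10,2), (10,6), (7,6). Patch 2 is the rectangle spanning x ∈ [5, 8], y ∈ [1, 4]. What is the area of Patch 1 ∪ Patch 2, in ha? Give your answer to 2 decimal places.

By inclusion–exclusion:
Individual areas: |Patch 1| = 12, |Patch 2| = 9.
|Patch 1∩Patch 2|: x∈[7,8], y∈[2,4] → 1·2 = 2.
|Patch 1 ∪ Patch 2| = 21 − 2 = 19.00.

19.00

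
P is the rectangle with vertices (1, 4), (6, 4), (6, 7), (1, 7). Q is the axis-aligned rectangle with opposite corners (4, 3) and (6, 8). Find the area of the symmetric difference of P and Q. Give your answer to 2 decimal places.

13.00

|P∩Q|: x∈[4,6], y∈[4,7] → 2·3 = 6.
|P △ Q| = |P| + |Q| − 2·|P∩Q| = 15 + 10 − 12 = 13.00.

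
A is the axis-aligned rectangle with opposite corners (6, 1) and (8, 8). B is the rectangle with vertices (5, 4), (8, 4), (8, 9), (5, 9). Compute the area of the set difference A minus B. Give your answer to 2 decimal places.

|A∩B|: x∈[6,8], y∈[4,8] → 2·4 = 8.
|A| = 14.
|A ∖ B| = |A| − |A∩B| = 14 − 8 = 6.00.

6.00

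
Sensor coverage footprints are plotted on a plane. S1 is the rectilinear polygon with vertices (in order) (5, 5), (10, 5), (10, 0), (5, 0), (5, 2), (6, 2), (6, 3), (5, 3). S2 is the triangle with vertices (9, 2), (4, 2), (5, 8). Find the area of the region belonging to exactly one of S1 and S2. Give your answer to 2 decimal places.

|S1| = 24, |S2| = 15, |S1∩S2| = 8.
|S1 △ S2| = |S1| + |S2| − 2·|S1∩S2| = 24 + 15 − 16 = 23.00.

23.00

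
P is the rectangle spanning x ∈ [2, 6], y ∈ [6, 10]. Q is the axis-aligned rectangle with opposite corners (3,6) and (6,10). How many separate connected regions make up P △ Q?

P △ Q is a single connected region.

1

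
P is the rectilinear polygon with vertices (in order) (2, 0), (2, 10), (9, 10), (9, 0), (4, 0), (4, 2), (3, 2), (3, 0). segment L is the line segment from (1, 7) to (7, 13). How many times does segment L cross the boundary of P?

2

The segment meets the boundary at (4,10), (2,8).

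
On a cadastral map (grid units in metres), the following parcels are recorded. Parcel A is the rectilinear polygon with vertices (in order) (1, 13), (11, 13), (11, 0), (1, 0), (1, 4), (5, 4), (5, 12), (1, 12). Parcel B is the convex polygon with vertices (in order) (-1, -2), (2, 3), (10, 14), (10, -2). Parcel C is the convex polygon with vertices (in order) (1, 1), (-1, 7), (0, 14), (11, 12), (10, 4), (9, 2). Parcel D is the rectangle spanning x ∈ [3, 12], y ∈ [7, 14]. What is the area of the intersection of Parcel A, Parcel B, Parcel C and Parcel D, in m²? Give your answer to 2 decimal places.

The intersection is the polygon with vertices (5,7.125), (8.832,12.394), (10,12.182), (10,7), (5,7).
By the shoelace formula its area is 16.75.

16.75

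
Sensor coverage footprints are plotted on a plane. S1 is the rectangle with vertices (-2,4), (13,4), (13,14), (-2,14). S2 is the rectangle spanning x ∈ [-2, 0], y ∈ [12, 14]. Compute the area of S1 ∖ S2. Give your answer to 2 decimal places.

|S1∩S2|: x∈[-2,0], y∈[12,14] → 2·2 = 4.
|S1| = 150.
|S1 ∖ S2| = |S1| − |S1∩S2| = 150 − 4 = 146.00.

146.00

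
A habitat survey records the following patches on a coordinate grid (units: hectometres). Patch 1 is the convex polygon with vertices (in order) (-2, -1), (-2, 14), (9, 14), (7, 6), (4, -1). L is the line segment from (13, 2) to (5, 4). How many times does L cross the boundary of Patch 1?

1

The segment meets the boundary at (6.032,3.742).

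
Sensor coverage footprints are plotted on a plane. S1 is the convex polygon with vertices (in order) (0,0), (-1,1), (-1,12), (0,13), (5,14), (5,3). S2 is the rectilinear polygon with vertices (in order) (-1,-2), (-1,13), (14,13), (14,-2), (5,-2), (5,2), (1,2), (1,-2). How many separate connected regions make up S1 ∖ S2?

S1 ∖ S2 splits into 2 disjoint pieces (area 2.5, area 1.6333).

2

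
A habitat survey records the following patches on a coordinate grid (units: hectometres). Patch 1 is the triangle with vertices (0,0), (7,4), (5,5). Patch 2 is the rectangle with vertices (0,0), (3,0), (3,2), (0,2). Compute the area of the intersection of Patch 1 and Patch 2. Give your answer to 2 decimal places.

The intersection is the polygon with vertices (0,0), (2,2), (3,2), (3,1.714).
By the shoelace formula its area is 1.43.

1.43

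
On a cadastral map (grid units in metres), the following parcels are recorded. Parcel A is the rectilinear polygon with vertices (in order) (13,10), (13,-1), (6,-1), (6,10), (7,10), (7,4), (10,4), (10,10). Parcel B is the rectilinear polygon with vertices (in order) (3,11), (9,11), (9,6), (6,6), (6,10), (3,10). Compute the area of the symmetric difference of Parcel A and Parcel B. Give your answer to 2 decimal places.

69.00

|Parcel A| = 59, |Parcel B| = 18, |Parcel A∩Parcel B| = 4.
|Parcel A △ Parcel B| = |Parcel A| + |Parcel B| − 2·|Parcel A∩Parcel B| = 59 + 18 − 8 = 69.00.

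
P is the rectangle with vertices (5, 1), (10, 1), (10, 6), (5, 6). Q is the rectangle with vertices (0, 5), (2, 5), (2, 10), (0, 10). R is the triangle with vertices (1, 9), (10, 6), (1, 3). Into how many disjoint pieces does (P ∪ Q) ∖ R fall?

2

(P ∪ Q) ∖ R splits into 2 disjoint pieces (area 20.8333, area 6.1667).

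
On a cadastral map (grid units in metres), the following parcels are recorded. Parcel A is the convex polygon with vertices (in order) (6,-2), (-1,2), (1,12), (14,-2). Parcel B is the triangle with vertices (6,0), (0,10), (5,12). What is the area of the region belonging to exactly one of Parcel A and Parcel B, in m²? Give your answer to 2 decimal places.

|Parcel A| = 95, |Parcel B| = 31, |Parcel A∩Parcel B| = 23.5653.
|Parcel A △ Parcel B| = |Parcel A| + |Parcel B| − 2·|Parcel A∩Parcel B| = 95 + 31 − 47.1306 = 78.87.

78.87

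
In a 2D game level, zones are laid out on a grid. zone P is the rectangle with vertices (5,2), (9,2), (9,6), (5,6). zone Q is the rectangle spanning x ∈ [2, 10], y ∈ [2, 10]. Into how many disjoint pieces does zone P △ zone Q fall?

zone P △ zone Q is a single connected region.

1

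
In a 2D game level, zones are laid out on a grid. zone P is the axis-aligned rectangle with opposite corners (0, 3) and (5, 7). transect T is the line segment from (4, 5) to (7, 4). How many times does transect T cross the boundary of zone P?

The segment meets the boundary at (5,4.667).

1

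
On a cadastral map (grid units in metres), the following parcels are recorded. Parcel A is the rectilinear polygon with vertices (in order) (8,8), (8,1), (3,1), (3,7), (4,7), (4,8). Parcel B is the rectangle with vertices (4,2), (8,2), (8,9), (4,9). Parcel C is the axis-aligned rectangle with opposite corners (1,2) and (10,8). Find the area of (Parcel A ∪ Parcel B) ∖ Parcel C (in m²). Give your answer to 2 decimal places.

|Parcel A ∪ Parcel B| = 38.
|(Parcel A ∪ Parcel B) ∩ Parcel C| = 29.
|(Parcel A ∪ Parcel B) ∖ Parcel C| = 38 − 29 = 9.00.

9.00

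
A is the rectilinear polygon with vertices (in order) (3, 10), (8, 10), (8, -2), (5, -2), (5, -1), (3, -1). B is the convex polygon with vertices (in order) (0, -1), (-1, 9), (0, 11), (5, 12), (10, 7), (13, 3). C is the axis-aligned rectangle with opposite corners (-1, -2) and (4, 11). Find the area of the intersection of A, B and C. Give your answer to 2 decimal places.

The intersection is the polygon with vertices (3,-0.077), (3,10), (4,10), (4,0.231).
By the shoelace formula its area is 9.92.

9.92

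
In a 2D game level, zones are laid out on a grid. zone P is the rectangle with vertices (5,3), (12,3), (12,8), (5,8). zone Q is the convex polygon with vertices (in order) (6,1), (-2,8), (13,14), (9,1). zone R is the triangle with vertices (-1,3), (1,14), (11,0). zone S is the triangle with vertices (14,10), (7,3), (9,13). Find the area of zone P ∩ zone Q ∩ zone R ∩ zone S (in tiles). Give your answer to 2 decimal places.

0.88

The intersection is the polygon with vertices (8.083,4.083), (7,3), (7.406,5.031).
By the shoelace formula its area is 0.88.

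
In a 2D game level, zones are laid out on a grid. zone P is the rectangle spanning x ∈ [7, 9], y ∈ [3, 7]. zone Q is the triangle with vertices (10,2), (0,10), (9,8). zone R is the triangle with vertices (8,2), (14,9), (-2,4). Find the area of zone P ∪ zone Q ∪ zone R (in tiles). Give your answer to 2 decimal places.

55.76

By inclusion–exclusion:
Individual areas: |zone P| = 8, |zone Q| = 26, |zone R| = 41.
|zone P∩zone Q| = 6.775.
|zone P∩zone R| = 7.9318.
|zone Q∩zone R| = 11.2364.
|zone P∩zone Q∩zone R| = 6.7068.
|zone P ∪ zone Q ∪ zone R| = 75 − 25.9432 + 6.7068 = 55.76.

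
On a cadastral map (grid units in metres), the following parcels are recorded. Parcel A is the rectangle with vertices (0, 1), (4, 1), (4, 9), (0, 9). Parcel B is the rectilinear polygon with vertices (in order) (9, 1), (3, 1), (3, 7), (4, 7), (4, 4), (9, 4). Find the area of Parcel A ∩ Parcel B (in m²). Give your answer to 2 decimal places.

6.00

The intersection is the polygon with vertices (4,1), (3,1), (3,7), (4,7), (4,4).
By the shoelace formula its area is 6.00.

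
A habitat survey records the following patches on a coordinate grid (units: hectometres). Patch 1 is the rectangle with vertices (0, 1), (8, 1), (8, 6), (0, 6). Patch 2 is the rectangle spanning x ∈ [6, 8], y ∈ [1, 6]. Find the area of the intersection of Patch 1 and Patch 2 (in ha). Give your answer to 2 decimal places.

10.00

|Patch 1∩Patch 2|: x∈[6,8], y∈[1,6] → 2·5 = 10.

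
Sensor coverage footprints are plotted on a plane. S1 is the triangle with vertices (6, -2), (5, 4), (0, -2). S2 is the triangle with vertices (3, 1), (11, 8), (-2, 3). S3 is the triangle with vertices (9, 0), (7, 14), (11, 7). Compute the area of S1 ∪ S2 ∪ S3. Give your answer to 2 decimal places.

60.43

By inclusion–exclusion:
Individual areas: |S1| = 18, |S2| = 25.5, |S3| = 21.
|S1∩S2| = 2.0761.
|S1∩S3| = 0.
|S2∩S3| = 1.9969.
|S1∩S2∩S3| = 0.
|S1 ∪ S2 ∪ S3| = 64.5 − 4.0731 + 0 = 60.43.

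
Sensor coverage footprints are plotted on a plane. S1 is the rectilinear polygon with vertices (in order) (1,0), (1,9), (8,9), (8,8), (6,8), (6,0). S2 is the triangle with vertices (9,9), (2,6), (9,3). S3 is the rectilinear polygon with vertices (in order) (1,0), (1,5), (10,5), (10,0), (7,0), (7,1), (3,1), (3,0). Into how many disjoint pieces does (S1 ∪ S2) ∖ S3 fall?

(S1 ∪ S2) ∖ S3 splits into 2 disjoint pieces (area 31.6905, area 3).

2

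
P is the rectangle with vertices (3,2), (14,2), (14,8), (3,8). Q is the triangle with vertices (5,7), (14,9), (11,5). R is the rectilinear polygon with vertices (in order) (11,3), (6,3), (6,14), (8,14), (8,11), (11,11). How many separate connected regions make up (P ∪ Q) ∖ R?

1

(P ∪ Q) ∖ R is a single connected region.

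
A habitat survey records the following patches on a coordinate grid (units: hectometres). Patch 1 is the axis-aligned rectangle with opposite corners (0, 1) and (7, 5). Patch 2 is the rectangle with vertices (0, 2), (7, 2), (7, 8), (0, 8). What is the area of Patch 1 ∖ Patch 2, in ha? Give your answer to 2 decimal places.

7.00

|Patch 1∩Patch 2|: x∈[0,7], y∈[2,5] → 7·3 = 21.
|Patch 1| = 28.
|Patch 1 ∖ Patch 2| = |Patch 1| − |Patch 1∩Patch 2| = 28 − 21 = 7.00.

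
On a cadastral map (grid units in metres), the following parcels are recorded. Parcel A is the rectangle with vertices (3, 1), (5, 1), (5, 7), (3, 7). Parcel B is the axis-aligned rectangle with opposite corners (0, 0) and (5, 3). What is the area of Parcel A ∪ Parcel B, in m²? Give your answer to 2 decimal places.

23.00

By inclusion–exclusion:
Individual areas: |Parcel A| = 12, |Parcel B| = 15.
|Parcel A∩Parcel B|: x∈[3,5], y∈[1,3] → 2·2 = 4.
|Parcel A ∪ Parcel B| = 27 − 4 = 23.00.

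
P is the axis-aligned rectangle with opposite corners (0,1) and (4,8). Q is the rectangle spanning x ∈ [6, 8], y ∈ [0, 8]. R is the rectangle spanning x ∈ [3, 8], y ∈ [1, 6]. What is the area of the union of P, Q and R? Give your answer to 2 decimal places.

54.00

By inclusion–exclusion:
Individual areas: |P| = 28, |Q| = 16, |R| = 25.
|P∩Q| = 0 (no overlap).
|P∩R|: x∈[3,4], y∈[1,6] → 1·5 = 5.
|Q∩R|: x∈[6,8], y∈[1,6] → 2·5 = 10.
|P∩Q∩R| = 0.
|P ∪ Q ∪ R| = 69 − 15 + 0 = 54.00.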